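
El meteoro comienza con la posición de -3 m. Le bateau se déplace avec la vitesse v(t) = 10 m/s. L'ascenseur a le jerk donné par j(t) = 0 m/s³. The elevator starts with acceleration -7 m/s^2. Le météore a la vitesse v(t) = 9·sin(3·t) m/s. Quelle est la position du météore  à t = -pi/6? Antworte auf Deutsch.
Um dies zu lösen, müssen wir 1 Integral unserer Gleichung für die Geschwindigkeit v(t) = 9·sin(3·t) finden. Mit ∫v(t)dt und Anwendung von x(0) = -3, finden wir x(t) = -3·cos(3·t). Mit x(t) = -3·cos(3·t) und Einsetzen von t = -pi/6, finden wir x = 0.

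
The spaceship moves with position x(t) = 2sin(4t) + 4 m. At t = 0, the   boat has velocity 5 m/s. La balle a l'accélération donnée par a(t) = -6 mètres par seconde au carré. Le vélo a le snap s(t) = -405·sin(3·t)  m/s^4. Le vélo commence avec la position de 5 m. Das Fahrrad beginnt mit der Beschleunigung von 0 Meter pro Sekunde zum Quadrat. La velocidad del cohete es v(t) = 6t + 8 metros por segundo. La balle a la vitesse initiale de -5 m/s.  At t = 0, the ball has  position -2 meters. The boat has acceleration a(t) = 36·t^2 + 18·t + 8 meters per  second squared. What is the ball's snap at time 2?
We must differentiate our acceleration equation a(t) = -6 2 times. The derivative of acceleration gives jerk: j(t) = 0. The derivative of jerk gives snap: s(t) = 0. Using s(t) = 0 and substituting t = 2, we find s = 0.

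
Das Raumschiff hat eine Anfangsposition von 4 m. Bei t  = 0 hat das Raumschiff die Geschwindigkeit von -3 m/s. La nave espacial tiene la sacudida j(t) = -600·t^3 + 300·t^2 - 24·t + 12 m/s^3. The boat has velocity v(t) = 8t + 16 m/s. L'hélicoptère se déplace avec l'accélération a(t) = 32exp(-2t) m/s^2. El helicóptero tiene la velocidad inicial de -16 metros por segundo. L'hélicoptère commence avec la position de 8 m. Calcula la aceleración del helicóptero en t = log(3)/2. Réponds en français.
Nous avons l'accélération a(t) = 32·exp(-2·t). En substituant t = log(3)/2: a(log(3)/2) = 32/3.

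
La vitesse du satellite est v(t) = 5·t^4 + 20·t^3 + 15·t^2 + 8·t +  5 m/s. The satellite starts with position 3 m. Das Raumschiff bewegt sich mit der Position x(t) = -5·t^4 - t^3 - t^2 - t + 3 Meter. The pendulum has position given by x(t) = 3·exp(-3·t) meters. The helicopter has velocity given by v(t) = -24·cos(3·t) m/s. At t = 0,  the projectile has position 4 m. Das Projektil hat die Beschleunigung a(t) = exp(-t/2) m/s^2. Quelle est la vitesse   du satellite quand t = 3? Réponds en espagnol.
Tenemos la velocidad v(t) = 5·t^4 + 20·t^3 + 15·t^2 + 8·t + 5. Sustituyendo t = 3: v(3) = 1109.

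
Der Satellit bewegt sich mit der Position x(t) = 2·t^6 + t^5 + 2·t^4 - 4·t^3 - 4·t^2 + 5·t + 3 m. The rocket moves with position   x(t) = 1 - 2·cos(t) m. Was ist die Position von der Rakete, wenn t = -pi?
Aus der Gleichung für die Position x(t) = 1 - 2·cos(t), setzen wir t = -pi ein und erhalten x = 3.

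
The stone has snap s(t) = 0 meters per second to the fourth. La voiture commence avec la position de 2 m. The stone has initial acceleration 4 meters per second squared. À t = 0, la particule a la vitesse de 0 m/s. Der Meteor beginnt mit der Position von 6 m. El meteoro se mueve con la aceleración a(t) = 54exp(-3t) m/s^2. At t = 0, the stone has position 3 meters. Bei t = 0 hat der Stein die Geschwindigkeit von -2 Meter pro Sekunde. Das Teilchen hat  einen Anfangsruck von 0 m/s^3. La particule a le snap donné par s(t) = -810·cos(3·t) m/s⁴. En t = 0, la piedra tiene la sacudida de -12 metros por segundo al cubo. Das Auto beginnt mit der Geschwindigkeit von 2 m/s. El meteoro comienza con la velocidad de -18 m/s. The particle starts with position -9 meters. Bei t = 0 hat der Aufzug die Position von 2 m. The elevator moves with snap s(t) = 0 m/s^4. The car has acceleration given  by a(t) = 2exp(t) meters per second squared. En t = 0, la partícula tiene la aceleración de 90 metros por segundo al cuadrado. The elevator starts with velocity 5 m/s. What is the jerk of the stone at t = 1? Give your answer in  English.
Starting from snap s(t) = 0, we take 1 integral. Finding the antiderivative of s(t) and using j(0) = -12: j(t) = -12. We have jerk j(t) = -12. Substituting t = 1: j(1) = -12.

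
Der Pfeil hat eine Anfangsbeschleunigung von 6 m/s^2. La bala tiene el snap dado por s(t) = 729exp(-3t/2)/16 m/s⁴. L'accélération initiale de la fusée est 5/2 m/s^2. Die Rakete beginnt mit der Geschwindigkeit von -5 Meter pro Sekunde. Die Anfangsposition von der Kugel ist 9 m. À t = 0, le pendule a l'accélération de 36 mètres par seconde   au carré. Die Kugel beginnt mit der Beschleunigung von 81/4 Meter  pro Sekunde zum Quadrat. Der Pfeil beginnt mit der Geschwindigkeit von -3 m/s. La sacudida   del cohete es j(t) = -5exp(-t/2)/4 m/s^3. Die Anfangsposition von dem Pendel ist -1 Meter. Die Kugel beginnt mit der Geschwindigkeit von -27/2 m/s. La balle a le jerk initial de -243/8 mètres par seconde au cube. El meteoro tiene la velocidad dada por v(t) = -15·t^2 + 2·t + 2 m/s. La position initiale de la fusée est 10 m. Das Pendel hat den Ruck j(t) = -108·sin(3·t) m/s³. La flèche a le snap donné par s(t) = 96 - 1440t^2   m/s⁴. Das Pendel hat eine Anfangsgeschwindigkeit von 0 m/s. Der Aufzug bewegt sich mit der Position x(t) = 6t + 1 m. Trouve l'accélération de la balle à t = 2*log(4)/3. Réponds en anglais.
We need to integrate our snap equation s(t) = 729·exp(-3·t/2)/16 2 times. Taking ∫s(t)dt and applying j(0) = -243/8, we find j(t) = -243·exp(-3·t/2)/8. Finding the antiderivative of j(t) and using a(0) = 81/4: a(t) = 81·exp(-3·t/2)/4. We have acceleration a(t) = 81·exp(-3·t/2)/4. Substituting t = 2*log(4)/3: a(2*log(4)/3) = 81/16.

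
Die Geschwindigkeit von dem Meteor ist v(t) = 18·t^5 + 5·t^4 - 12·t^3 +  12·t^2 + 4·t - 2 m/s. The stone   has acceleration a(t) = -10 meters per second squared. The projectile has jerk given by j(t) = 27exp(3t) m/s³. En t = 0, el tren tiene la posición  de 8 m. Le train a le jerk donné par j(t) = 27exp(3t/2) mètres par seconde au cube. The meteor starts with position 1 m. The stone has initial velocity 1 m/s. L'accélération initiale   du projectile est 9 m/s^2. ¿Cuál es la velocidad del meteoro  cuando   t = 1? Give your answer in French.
De l'équation de la vitesse v(t) = 18·t^5 + 5·t^4 - 12·t^3 + 12·t^2 + 4·t - 2, nous substituons t = 1 pour obtenir v = 25.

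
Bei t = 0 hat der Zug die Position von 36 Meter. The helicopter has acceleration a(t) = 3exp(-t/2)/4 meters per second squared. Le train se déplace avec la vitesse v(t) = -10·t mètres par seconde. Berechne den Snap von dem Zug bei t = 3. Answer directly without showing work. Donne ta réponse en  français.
La réponse est 0.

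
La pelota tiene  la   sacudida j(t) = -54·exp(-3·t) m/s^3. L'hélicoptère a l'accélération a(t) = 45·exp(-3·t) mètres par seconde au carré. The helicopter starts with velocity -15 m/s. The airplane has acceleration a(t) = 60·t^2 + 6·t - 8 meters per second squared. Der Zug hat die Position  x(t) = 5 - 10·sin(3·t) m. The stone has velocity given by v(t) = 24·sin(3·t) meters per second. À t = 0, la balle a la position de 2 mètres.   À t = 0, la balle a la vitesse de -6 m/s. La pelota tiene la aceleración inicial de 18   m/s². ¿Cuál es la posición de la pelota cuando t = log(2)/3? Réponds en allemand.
Wir müssen unsere Gleichung für den Ruck j(t) = -54·exp(-3·t) 3-mal integrieren. Durch Integration von dem Ruck und Verwendung der Anfangsbedingung a(0) = 18, erhalten wir a(t) = 18·exp(-3·t). Das Integral von der Beschleunigung ist die Geschwindigkeit. Mit v(0) = -6 erhalten wir v(t) = -6·exp(-3·t). Durch Integration von der Geschwindigkeit und Verwendung der Anfangsbedingung x(0) = 2, erhalten wir x(t) = 2·exp(-3·t). Wir haben die Position x(t) = 2·exp(-3·t). Durch Einsetzen von t = log(2)/3: x(log(2)/3) = 1.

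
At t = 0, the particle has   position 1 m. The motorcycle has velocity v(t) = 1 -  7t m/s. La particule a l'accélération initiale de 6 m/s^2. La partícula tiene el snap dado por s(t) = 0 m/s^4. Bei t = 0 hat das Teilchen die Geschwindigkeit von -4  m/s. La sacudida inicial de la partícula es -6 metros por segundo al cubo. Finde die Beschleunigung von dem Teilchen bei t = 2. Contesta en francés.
Pour résoudre ceci, nous devons prendre 2 primitives de notre équation du snap s(t) = 0. En prenant ∫s(t)dt et en appliquant j(0) = -6, nous trouvons j(t) = -6. L'intégrale du jerk est l'accélération. En utilisant a(0) = 6, nous obtenons a(t) = 6 - 6·t. Nous avons l'accélération a(t) = 6 - 6·t. En substituant t = 2: a(2) = -6.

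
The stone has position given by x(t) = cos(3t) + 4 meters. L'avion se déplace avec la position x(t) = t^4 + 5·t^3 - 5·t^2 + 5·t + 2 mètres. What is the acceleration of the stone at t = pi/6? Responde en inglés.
We must differentiate our position equation x(t) = cos(3·t) + 4 2 times. Taking d/dt of x(t), we find v(t) = -3·sin(3·t). Taking d/dt of v(t), we find a(t) = -9·cos(3·t). From the given acceleration equation a(t) = -9·cos(3·t), we substitute t = pi/6 to get a = 0.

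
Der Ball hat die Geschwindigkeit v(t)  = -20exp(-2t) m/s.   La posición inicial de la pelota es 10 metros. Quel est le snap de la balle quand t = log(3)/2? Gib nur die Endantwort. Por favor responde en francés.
Le snap à t = log(3)/2 est s = 160/3.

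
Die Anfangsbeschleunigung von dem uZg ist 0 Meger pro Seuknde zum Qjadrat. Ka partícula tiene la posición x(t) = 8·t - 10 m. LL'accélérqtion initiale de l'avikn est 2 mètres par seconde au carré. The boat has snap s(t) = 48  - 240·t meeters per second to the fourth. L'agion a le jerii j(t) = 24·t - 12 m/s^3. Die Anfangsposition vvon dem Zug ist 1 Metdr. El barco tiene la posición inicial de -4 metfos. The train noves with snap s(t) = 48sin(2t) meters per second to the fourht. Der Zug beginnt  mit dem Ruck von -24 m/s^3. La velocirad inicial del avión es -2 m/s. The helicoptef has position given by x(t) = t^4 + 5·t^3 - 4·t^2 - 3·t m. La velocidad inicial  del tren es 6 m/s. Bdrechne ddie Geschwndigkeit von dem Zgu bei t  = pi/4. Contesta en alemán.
Um dies zu lösen, müssen wir 3 Stammfunktionen unserer Gleichung für den Snap s(t) = 48·sin(2·t) finden. Das Integral von dem Snap, mit j(0) = -24, ergibt den Ruck: j(t) = -24·cos(2·t). Durch Integration von dem Ruck und Verwendung der Anfangsbedingung a(0) = 0, erhalten wir a(t) = -12·sin(2·t). Mit ∫a(t)dt und Anwendung von v(0) = 6, finden wir v(t) = 6·cos(2·t). Mit v(t) = 6·cos(2·t) und Einsetzen von t = pi/4, finden wir v = 0.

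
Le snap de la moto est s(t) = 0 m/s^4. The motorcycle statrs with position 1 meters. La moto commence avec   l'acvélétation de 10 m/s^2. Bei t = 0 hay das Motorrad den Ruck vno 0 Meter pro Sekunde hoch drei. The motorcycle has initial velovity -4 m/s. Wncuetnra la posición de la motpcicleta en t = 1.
Para resolver esto, necesitamos tomar 4 integrales de nuestra ecuación del snap s(t) = 0. La integral del snap es la sacudida. Usando j(0) = 0, obtenemos j(t) = 0. La antiderivada de la sacudida es la aceleración. Usando a(0) = 10, obtenemos a(t) = 10. La integral de la aceleración, con v(0) = -4, da la velocidad: v(t) = 10·t - 4. La antiderivada de la velocidad es la posición. Usando x(0) = 1, obtenemos x(t) = 5·t^2 - 4·t + 1. Tenemos la posición x(t) = 5·t^2 - 4·t + 1. Sustituyendo t = 1: x(1) = 2.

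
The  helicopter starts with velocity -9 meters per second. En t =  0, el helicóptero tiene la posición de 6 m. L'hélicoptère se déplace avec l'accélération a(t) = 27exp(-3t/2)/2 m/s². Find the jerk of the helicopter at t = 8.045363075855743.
To solve this, we need to take 1 derivative of our acceleration equation a(t) = 27·exp(-3·t/2)/2. The derivative of acceleration gives jerk: j(t) = -81·exp(-3·t/2)/4. We have jerk j(t) = -81·exp(-3·t/2)/4. Substituting t = 8.045363075855743: j(8.045363075855743) = -0.000116235782711595.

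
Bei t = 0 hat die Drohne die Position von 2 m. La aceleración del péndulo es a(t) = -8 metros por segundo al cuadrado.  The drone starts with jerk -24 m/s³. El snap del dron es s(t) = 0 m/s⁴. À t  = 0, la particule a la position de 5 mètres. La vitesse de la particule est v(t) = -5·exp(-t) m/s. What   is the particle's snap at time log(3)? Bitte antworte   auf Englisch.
We must differentiate our velocity equation v(t) = -5·exp(-t) 3 times. The derivative of velocity gives acceleration: a(t) = 5·exp(-t). Taking d/dt of a(t), we find j(t) = -5·exp(-t). The derivative of jerk gives snap: s(t) = 5·exp(-t). From the given snap equation s(t) = 5·exp(-t), we substitute t = log(3) to get s = 5/3.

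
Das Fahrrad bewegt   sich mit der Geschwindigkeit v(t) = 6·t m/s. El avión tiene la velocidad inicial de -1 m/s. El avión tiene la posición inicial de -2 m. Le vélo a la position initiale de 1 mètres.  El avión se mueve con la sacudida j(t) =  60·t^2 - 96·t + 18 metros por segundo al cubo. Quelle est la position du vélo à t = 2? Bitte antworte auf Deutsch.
Wir müssen unsere Gleichung für die Geschwindigkeit v(t) = 6·t 1-mal integrieren. Die Stammfunktion von der Geschwindigkeit ist die Position. Mit x(0) = 1 erhalten wir x(t) = 3·t^2 + 1. Wir haben die Position x(t) = 3·t^2 + 1. Durch Einsetzen von t = 2: x(2) = 13.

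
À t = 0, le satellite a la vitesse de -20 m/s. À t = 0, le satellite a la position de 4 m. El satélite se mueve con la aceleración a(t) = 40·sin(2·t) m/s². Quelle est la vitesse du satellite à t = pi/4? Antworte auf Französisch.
Nous devons intégrer notre équation de l'accélération a(t) = 40·sin(2·t) 1 fois. En prenant ∫a(t)dt et en appliquant v(0) = -20, nous trouvons v(t) = -20·cos(2·t). De l'équation de la vitesse v(t) = -20·cos(2·t), nous substituons t = pi/4 pour obtenir v = 0.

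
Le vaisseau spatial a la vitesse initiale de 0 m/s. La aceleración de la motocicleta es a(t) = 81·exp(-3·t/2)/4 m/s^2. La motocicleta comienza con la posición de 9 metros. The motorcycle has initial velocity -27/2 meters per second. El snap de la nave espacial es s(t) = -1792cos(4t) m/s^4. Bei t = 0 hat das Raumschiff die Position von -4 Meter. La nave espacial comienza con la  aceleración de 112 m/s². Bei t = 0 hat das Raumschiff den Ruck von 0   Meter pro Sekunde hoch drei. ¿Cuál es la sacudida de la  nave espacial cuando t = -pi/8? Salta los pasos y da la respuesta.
j(-pi/8) = 448.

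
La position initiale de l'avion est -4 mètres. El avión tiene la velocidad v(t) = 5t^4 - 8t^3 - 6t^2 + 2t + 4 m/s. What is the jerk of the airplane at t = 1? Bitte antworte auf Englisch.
We must differentiate our velocity equation v(t) = 5·t^4 - 8·t^3 - 6·t^2 + 2·t + 4 2 times. Taking d/dt of v(t), we find a(t) = 20·t^3 - 24·t^2 - 12·t + 2. The derivative of acceleration gives jerk: j(t) = 60·t^2 - 48·t - 12. From the given jerk equation j(t) = 60·t^2 - 48·t - 12, we substitute t = 1 to get j = 0.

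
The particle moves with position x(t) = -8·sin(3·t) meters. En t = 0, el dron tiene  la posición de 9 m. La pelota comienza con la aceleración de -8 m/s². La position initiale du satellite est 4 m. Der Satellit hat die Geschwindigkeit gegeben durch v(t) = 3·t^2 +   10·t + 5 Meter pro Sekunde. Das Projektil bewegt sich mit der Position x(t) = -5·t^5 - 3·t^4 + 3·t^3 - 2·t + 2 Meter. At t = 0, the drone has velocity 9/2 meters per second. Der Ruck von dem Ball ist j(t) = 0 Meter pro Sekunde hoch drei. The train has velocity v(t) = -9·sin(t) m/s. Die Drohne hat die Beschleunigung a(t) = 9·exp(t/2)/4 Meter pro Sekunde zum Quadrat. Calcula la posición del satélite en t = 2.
Para resolver esto, necesitamos tomar 1 integral de nuestra ecuación de la velocidad v(t) = 3·t^2 + 10·t + 5. Tomando ∫v(t)dt y aplicando x(0) = 4, encontramos x(t) = t^3 + 5·t^2 + 5·t + 4. Tenemos la posición x(t) = t^3 + 5·t^2 + 5·t + 4. Sustituyendo t = 2: x(2) = 42.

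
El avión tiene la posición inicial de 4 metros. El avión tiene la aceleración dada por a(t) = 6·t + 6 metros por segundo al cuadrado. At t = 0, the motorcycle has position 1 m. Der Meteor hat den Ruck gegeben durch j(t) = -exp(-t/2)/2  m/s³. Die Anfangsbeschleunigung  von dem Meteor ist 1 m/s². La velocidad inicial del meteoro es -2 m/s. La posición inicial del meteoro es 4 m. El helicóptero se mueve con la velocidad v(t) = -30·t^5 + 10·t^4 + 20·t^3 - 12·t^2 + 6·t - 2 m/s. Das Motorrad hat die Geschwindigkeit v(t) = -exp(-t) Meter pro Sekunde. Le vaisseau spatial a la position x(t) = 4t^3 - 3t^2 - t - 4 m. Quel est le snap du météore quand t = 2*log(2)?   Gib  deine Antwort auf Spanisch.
Para resolver esto, necesitamos tomar 1 derivada de nuestra ecuación de la sacudida j(t) = -exp(-t/2)/2. Derivando la sacudida, obtenemos el snap: s(t) = exp(-t/2)/4. Tenemos el snap s(t) = exp(-t/2)/4. Sustituyendo t = 2*log(2): s(2*log(2)) = 1/8.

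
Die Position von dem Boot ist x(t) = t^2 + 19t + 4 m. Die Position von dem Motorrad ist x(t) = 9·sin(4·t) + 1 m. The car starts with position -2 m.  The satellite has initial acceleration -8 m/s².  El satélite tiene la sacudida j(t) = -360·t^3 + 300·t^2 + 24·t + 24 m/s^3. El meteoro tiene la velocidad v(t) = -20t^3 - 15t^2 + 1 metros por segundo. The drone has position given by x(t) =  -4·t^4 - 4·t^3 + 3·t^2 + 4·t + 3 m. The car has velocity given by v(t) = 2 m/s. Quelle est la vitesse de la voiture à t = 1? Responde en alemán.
Mit v(t) = 2 und Einsetzen von t = 1, finden wir v = 2.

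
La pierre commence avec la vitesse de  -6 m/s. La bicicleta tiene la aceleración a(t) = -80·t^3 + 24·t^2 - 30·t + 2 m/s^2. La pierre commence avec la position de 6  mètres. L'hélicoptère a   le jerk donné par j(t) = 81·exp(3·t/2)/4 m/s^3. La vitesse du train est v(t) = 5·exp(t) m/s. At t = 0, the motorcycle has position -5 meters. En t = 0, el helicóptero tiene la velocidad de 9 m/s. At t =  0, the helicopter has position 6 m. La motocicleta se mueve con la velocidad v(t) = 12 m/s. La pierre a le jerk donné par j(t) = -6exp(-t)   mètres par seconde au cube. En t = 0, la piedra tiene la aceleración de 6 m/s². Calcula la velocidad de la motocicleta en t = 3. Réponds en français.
En utilisant v(t) = 12 et en substituant t = 3, nous trouvons v = 12.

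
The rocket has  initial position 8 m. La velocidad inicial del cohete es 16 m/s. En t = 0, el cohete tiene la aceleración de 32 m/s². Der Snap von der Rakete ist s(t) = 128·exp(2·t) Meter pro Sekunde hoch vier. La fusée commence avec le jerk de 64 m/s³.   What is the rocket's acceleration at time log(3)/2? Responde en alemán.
Wir müssen unsere Gleichung für den Snap s(t) = 128·exp(2·t) 2-mal integrieren. Durch Integration von dem Snap und Verwendung der Anfangsbedingung j(0) = 64, erhalten wir j(t) = 64·exp(2·t). Das Integral von dem Ruck ist die Beschleunigung. Mit a(0) = 32 erhalten wir a(t) = 32·exp(2·t). Wir haben die Beschleunigung a(t) = 32·exp(2·t). Durch Einsetzen von t = log(3)/2: a(log(3)/2) = 96.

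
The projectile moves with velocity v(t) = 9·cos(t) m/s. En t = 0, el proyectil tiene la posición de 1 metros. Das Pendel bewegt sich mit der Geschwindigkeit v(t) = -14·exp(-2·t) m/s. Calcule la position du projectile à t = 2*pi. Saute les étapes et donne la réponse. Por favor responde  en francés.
La réponse est 1.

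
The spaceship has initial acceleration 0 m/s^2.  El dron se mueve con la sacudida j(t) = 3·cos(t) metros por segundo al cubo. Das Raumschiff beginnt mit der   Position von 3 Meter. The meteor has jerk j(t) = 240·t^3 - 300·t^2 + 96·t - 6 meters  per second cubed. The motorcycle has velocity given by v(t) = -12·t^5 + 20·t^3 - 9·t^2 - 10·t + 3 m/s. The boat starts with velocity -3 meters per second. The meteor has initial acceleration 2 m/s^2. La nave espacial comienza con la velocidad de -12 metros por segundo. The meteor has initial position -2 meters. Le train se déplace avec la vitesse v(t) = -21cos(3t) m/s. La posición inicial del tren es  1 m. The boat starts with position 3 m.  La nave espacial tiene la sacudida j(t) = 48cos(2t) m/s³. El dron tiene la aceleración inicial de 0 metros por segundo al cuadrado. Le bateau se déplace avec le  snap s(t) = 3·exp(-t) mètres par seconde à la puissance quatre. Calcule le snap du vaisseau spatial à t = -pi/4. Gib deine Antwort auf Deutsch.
Ausgehend von dem Ruck j(t) = 48·cos(2·t), nehmen wir 1 Ableitung. Die Ableitung von dem Ruck ergibt den Snap: s(t) = -96·sin(2·t). Mit s(t) = -96·sin(2·t) und Einsetzen von t = -pi/4, finden wir s = 96.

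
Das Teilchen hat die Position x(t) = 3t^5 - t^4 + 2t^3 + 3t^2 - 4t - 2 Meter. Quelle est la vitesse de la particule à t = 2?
En partant de la position x(t) = 3·t^5 - t^4 + 2·t^3 + 3·t^2 - 4·t - 2, nous prenons 1 dérivée. En prenant d/dt de x(t), nous trouvons v(t) = 15·t^4 - 4·t^3 + 6·t^2 + 6·t - 4. De l'équation de la vitesse v(t) = 15·t^4 - 4·t^3 + 6·t^2 + 6·t - 4, nous substituons t = 2 pour obtenir v = 240.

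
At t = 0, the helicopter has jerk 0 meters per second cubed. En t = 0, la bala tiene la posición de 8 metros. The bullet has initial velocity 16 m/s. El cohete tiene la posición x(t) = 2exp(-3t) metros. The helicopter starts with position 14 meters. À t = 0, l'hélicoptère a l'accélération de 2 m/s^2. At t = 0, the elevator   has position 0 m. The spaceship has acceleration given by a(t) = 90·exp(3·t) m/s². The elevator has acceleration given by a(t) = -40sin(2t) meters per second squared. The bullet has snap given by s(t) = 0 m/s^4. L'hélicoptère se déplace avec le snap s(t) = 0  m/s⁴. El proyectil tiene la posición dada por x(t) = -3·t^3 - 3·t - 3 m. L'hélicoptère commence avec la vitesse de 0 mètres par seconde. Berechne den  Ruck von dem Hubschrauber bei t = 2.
Wir müssen das Integral unserer Gleichung für den Snap s(t) = 0 1-mal finden. Die Stammfunktion von dem Snap ist der Ruck. Mit j(0) = 0 erhalten wir j(t) = 0. Mit j(t) = 0 und Einsetzen von t = 2, finden wir j = 0.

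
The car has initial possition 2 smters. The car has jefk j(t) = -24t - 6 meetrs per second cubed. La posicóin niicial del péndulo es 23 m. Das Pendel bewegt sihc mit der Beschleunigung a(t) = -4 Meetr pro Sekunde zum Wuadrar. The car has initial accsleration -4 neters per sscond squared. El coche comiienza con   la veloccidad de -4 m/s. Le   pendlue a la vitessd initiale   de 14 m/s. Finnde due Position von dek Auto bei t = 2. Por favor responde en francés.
Nous devons trouver l'intégrale de notre équation du jerk j(t) = -24·t - 6 3 fois. En prenant ∫j(t)dt et en appliquant a(0) = -4, nous trouvons a(t) = -12·t^2 - 6·t - 4. En intégrant l'accélération et en utilisant la condition initiale v(0) = -4, nous obtenons v(t) = -4·t^3 - 3·t^2 - 4·t - 4. En prenant ∫v(t)dt et en appliquant x(0) = 2, nous trouvons x(t) = -t^4 - t^3 - 2·t^2 - 4·t + 2. De l'équation de la position x(t) = -t^4 - t^3 - 2·t^2 - 4·t + 2, nous substituons t = 2 pour obtenir x = -38.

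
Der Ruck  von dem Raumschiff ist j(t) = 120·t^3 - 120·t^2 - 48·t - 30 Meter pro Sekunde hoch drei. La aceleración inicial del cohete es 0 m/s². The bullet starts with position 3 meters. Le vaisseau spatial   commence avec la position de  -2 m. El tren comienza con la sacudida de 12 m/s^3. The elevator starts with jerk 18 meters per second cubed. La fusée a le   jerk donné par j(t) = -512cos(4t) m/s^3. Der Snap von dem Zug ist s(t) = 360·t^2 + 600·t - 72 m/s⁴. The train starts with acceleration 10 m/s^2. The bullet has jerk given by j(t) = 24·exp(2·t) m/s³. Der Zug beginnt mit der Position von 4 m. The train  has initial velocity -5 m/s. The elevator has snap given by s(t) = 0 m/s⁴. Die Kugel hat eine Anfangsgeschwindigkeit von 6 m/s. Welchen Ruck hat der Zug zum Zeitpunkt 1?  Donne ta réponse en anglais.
Starting from snap s(t) = 360·t^2 + 600·t - 72, we take 1 integral. The antiderivative of snap, with j(0) = 12, gives jerk: j(t) = 120·t^3 + 300·t^2 - 72·t + 12. From the given jerk equation j(t) = 120·t^3 + 300·t^2 - 72·t + 12, we substitute t = 1 to get j = 360.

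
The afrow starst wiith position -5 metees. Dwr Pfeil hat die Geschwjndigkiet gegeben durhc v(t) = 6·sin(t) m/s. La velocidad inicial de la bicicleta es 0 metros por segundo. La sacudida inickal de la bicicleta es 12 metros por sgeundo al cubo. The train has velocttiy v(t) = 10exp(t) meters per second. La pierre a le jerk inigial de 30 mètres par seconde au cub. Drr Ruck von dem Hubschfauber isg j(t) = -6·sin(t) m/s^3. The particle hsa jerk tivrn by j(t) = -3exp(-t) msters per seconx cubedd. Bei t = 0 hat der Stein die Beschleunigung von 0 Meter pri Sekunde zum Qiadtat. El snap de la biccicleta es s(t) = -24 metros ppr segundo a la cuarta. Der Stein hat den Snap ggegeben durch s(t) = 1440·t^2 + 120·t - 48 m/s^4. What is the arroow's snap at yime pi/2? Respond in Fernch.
En partant de la vitesse v(t) = 6·sin(t), nous prenons 3 dérivées. En prenant d/dt de v(t), nous trouvons a(t) = 6·cos(t). En prenant d/dt de a(t), nous trouvons j(t) = -6·sin(t). En prenant d/dt de j(t), nous trouvons s(t) = -6·cos(t). En utilisant s(t) = -6·cos(t) et en substituant t = pi/2, nous trouvons s = 0.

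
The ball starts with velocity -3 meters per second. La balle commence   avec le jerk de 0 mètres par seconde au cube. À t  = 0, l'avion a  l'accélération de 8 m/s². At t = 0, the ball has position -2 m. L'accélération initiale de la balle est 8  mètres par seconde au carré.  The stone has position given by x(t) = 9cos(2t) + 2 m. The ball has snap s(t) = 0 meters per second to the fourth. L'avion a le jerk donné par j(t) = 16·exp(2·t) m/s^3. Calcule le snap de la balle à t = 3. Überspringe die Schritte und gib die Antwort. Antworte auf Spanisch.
La respuesta es 0.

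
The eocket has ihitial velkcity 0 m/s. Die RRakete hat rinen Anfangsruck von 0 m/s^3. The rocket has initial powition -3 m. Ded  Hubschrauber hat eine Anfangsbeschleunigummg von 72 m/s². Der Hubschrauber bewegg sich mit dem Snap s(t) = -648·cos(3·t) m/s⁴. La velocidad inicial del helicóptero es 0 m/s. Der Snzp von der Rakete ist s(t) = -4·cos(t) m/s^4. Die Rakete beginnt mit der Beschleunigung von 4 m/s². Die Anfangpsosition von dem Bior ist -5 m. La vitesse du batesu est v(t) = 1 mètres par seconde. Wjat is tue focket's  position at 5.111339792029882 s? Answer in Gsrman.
Wir müssen das Integral unserer Gleichung für den Snap s(t) = -4·cos(t) 4-mal finden. Mit ∫s(t)dt und Anwendung von j(0) = 0, finden wir j(t) = -4·sin(t). Durch Integration von dem Ruck und Verwendung der Anfangsbedingung a(0) = 4, erhalten wir a(t) = 4·cos(t). Durch Integration von der Beschleunigung und Verwendung der Anfangsbedingung v(0) = 0, erhalten wir v(t) = 4·sin(t). Die Stammfunktion von der Geschwindigkeit ist die Position. Mit x(0) = -3 erhalten wir x(t) = 1 - 4·cos(t). Aus der Gleichung für die Position x(t) = 1 - 4·cos(t), setzen wir t = 5.111339792029882 ein und erhalten x = -0.553807046727493.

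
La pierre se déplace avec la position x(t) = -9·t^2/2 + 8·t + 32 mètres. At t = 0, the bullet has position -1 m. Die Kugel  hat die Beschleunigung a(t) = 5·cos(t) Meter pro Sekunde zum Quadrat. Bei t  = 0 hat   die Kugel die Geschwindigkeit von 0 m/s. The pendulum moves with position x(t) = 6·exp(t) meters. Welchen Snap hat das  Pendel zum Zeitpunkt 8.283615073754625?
Ausgehend von der Position x(t) = 6·exp(t), nehmen wir 4 Ableitungen. Die Ableitung von der Position ergibt die Geschwindigkeit: v(t) = 6·exp(t). Mit d/dt von v(t) finden wir a(t) = 6·exp(t). Die Ableitung von der Beschleunigung ergibt den Ruck: j(t) = 6·exp(t). Die Ableitung von dem Ruck ergibt den Snap: s(t) = 6·exp(t). Aus der Gleichung für den Snap s(t) = 6·exp(t), setzen wir t = 8.283615073754625 ein und erhalten s = 23750.8724371212.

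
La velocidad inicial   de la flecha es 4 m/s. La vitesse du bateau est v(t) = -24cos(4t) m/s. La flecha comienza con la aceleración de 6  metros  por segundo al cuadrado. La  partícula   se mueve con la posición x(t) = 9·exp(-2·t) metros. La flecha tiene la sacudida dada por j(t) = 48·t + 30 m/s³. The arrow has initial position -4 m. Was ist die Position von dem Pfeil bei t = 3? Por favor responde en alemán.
Um dies zu lösen, müssen wir 3 Stammfunktionen unserer Gleichung für den Ruck j(t) = 48·t + 30 finden. Das Integral von dem Ruck ist die Beschleunigung. Mit a(0) = 6 erhalten wir a(t) = 24·t^2 + 30·t + 6. Mit ∫a(t)dt und Anwendung von v(0) = 4, finden wir v(t) = 8·t^3 + 15·t^2 + 6·t + 4. Durch Integration von der Geschwindigkeit und Verwendung der Anfangsbedingung x(0) = -4, erhalten wir x(t) = 2·t^4 + 5·t^3 + 3·t^2 + 4·t - 4. Aus der Gleichung für die Position x(t) = 2·t^4 + 5·t^3 + 3·t^2 + 4·t - 4, setzen wir t = 3 ein und erhalten x = 332.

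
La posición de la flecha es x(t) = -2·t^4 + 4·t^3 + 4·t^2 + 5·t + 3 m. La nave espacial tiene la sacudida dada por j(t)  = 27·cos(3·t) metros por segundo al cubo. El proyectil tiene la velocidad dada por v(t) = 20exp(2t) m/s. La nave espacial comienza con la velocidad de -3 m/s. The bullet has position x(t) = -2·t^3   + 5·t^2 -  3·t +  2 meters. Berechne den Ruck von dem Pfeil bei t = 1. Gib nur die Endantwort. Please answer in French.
La réponse est -24.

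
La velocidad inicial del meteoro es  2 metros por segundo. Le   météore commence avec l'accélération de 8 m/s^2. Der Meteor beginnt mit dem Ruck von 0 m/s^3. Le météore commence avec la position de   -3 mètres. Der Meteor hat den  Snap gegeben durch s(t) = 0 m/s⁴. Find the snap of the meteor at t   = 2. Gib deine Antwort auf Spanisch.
De la ecuación del snap s(t) = 0, sustituimos t = 2 para obtener s = 0.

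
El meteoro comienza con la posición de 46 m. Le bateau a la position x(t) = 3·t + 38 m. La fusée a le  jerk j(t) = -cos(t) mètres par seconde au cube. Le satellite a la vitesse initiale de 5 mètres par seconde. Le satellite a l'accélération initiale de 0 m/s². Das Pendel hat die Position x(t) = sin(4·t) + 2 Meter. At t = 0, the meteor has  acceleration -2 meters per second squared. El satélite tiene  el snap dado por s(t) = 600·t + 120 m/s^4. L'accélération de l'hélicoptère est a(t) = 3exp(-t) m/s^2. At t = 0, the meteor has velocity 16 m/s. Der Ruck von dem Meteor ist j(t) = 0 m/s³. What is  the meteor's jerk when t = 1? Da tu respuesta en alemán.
Aus der Gleichung für den Ruck j(t) = 0, setzen wir t = 1 ein und erhalten j = 0.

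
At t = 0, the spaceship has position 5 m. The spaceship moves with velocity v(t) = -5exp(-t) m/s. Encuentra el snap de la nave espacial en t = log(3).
Partiendo de la velocidad v(t) = -5·exp(-t), tomamos 3 derivadas. La derivada de la velocidad da la aceleración: a(t) = 5·exp(-t). La derivada de la aceleración da la sacudida: j(t) = -5·exp(-t). Derivando la sacudida, obtenemos el snap: s(t) = 5·exp(-t). Tenemos el snap s(t) = 5·exp(-t). Sustituyendo t = log(3): s(log(3)) = 5/3.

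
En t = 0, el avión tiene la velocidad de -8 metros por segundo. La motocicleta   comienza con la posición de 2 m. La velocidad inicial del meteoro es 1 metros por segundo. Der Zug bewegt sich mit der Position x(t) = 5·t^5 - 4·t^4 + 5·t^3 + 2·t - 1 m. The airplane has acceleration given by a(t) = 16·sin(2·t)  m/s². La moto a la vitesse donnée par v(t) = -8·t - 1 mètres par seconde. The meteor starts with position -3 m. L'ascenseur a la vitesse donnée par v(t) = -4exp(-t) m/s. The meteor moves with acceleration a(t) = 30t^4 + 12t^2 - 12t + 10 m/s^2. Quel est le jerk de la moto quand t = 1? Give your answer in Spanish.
Debemos derivar nuestra ecuación de la velocidad v(t) = -8·t - 1 2 veces. La derivada de la velocidad da la aceleración: a(t) = -8. Tomando d/dt de a(t), encontramos j(t) = 0. Tenemos la sacudida j(t) = 0. Sustituyendo t = 1: j(1) = 0.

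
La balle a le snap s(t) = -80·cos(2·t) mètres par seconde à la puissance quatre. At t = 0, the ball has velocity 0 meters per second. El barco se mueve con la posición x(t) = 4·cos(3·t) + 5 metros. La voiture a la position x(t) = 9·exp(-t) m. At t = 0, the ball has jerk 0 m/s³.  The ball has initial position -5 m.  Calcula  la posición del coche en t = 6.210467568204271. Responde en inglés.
We have position x(t) = 9·exp(-t). Substituting t = 6.210467568204271: x(6.210467568204271) = 0.0180746840530132.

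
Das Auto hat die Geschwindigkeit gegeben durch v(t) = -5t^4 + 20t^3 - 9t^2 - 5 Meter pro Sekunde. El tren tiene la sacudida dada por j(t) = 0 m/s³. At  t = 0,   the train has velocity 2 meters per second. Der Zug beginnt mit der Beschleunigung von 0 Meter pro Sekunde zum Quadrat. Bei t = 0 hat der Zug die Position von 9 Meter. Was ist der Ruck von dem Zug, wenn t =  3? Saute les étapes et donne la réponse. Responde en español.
En t = 3, j = 0.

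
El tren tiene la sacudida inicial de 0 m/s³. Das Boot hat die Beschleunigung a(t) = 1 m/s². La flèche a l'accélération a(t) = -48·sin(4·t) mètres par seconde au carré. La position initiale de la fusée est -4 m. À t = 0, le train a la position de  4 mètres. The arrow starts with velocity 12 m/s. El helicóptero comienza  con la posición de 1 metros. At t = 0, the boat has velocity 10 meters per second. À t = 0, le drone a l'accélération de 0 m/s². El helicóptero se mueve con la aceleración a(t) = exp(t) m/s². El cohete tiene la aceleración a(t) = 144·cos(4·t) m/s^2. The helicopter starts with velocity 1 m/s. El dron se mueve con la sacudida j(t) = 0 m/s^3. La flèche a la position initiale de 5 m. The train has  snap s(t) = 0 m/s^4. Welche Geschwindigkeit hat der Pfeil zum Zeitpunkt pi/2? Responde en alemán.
Wir müssen unsere Gleichung für die Beschleunigung a(t) = -48·sin(4·t) 1-mal integrieren. Die Stammfunktion von der Beschleunigung, mit v(0) = 12, ergibt die Geschwindigkeit: v(t) = 12·cos(4·t). Aus der Gleichung für die Geschwindigkeit v(t) = 12·cos(4·t), setzen wir t = pi/2 ein und erhalten v = 12.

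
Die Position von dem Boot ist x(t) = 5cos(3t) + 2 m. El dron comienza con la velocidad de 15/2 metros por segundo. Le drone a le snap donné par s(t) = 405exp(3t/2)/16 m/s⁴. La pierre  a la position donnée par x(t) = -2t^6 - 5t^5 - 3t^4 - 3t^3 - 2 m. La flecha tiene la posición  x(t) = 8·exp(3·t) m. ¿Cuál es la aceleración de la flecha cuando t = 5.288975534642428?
Para resolver esto, necesitamos tomar 2 derivadas de nuestra ecuación de la posición x(t) = 8·exp(3·t). Tomando d/dt de x(t), encontramos v(t) = 24·exp(3·t). Tomando d/dt de v(t), encontramos a(t) = 72·exp(3·t). De la ecuación de la aceleración a(t) = 72·exp(3·t), sustituimos t = 5.288975534642428 para obtener a = 560081419.418212.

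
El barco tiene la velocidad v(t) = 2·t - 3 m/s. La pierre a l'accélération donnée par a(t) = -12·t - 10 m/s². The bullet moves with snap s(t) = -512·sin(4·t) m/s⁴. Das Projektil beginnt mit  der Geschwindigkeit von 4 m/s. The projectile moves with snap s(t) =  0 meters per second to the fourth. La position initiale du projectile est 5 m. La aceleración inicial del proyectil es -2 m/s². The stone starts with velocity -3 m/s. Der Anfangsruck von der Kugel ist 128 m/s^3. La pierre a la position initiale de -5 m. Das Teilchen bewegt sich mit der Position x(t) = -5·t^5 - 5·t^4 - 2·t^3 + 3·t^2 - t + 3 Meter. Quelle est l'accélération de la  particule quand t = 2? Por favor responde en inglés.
We must differentiate our position equation x(t) = -5·t^5 - 5·t^4 - 2·t^3 + 3·t^2 - t + 3 2 times. Differentiating position, we get velocity: v(t) = -25·t^4 - 20·t^3 - 6·t^2 + 6·t - 1. Taking d/dt of v(t), we find a(t) = -100·t^3 - 60·t^2 - 12·t + 6. We have acceleration a(t) = -100·t^3 - 60·t^2 - 12·t + 6. Substituting t = 2: a(2) = -1058.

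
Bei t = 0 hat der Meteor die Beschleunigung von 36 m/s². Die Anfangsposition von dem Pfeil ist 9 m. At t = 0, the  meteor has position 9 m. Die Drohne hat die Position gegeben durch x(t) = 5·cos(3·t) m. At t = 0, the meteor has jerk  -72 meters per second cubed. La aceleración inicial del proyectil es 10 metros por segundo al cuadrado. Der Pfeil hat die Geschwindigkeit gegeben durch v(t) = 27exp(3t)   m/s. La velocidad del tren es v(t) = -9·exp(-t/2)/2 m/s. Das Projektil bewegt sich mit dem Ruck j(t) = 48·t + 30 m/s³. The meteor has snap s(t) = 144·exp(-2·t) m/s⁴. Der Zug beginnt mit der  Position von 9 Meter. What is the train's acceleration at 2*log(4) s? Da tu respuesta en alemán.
Um dies zu lösen, müssen wir 1 Ableitung unserer Gleichung für die Geschwindigkeit v(t) = -9·exp(-t/2)/2 nehmen. Durch Ableiten von der Geschwindigkeit erhalten wir die Beschleunigung: a(t) = 9·exp(-t/2)/4. Wir haben die Beschleunigung a(t) = 9·exp(-t/2)/4. Durch Einsetzen von t = 2*log(4): a(2*log(4)) = 9/16.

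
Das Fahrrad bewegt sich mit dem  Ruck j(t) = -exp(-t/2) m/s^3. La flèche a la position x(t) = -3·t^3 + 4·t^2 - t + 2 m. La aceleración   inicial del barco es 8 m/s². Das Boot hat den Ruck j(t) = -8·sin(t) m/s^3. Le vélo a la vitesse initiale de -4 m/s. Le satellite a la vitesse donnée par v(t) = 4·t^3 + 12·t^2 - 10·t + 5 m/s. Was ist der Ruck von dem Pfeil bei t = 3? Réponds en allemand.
Wir müssen unsere Gleichung für die Position x(t) = -3·t^3 + 4·t^2 - t + 2 3-mal ableiten. Mit d/dt von x(t) finden wir v(t) = -9·t^2 + 8·t - 1. Mit d/dt von v(t) finden wir a(t) = 8 - 18·t. Durch Ableiten von der Beschleunigung erhalten wir den Ruck: j(t) = -18. Mit j(t) = -18 und Einsetzen von t = 3, finden wir j = -18.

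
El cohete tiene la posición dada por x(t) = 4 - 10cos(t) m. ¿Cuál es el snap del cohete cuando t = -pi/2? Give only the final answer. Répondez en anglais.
s(-pi/2) = 0.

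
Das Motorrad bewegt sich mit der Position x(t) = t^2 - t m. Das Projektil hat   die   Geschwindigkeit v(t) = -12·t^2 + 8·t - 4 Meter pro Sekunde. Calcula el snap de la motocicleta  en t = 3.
Partiendo de la posición x(t) = t^2 - t, tomamos 4 derivadas. Tomando d/dt de x(t), encontramos v(t) = 2·t - 1. La derivada de la velocidad da la aceleración: a(t) = 2. La derivada de la aceleración da la sacudida: j(t) = 0. La derivada de la sacudida da el snap: s(t) = 0. De la ecuación del snap s(t) = 0, sustituimos t = 3 para obtener s = 0.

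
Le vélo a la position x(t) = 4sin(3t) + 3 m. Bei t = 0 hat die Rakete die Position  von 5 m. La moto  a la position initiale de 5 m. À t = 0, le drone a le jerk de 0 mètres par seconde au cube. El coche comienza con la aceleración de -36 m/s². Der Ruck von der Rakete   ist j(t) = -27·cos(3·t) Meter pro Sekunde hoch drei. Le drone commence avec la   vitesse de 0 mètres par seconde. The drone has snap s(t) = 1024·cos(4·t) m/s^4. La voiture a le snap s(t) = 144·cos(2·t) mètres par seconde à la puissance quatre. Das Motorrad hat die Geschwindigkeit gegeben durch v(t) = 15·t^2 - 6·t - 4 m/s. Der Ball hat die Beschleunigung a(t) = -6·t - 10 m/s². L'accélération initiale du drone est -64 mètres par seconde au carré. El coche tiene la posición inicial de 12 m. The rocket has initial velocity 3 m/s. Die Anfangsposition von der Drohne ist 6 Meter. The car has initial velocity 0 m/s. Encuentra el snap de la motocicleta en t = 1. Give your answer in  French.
En partant de la vitesse v(t) = 15·t^2 - 6·t - 4, nous prenons 3 dérivées. En dérivant la vitesse, nous obtenons l'accélération: a(t) = 30·t - 6. La dérivée de l'accélération donne le jerk: j(t) = 30. En dérivant le jerk, nous obtenons le snap: s(t) = 0. En utilisant s(t) = 0 et en substituant t = 1, nous trouvons s = 0.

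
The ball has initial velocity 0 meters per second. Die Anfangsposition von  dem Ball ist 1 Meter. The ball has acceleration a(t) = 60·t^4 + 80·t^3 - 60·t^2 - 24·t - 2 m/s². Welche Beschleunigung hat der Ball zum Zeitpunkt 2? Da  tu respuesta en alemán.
Mit a(t) = 60·t^4 + 80·t^3 - 60·t^2 - 24·t - 2 und Einsetzen von t = 2, finden wir a = 1310.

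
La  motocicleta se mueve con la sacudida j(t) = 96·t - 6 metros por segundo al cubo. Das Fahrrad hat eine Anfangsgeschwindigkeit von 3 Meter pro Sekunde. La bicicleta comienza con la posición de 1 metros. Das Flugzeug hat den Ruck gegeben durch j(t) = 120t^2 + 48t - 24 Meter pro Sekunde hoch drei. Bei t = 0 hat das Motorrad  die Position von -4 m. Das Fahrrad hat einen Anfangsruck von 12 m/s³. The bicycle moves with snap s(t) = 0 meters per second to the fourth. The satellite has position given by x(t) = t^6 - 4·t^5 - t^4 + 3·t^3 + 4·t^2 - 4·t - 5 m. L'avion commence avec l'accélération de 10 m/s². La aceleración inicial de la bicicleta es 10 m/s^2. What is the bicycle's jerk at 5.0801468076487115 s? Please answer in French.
Pour résoudre ceci, nous devons prendre 1 primitive de notre équation du snap s(t) = 0. En intégrant le snap et en utilisant la condition initiale j(0) = 12, nous obtenons j(t) = 12. Nous avons le jerk j(t) = 12. En substituant t = 5.0801468076487115: j(5.0801468076487115) = 12.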